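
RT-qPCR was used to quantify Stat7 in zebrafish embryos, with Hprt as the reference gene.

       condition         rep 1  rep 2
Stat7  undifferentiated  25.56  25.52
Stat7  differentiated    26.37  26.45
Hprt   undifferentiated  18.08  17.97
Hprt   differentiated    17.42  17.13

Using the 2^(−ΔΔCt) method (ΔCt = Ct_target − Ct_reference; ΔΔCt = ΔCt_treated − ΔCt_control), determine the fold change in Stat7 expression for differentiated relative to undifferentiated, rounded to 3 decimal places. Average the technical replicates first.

0.325

Mean Ct: Stat7 undifferentiated 25.540; Stat7 differentiated 26.410; Hprt undifferentiated 18.025; Hprt differentiated 17.275
ΔCt(undifferentiated) = 25.540 − 18.025 = 7.515
ΔCt(differentiated) = 26.410 − 17.275 = 9.135
ΔΔCt = 9.135 − 7.515 = 1.620
Fold change = 2^(−1.620) = 0.3253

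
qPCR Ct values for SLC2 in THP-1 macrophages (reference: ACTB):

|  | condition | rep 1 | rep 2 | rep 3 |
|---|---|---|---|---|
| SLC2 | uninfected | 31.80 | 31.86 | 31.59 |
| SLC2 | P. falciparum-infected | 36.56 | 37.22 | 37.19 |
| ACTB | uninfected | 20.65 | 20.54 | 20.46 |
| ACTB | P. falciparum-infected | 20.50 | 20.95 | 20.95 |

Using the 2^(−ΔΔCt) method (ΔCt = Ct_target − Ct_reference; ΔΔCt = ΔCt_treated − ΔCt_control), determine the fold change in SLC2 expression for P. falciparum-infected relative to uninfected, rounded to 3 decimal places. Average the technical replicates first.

Mean Ct: SLC2 uninfected 31.750; SLC2 P. falciparum-infected 36.990; ACTB uninfected 20.550; ACTB P. falciparum-infected 20.800
ΔCt(uninfected) = 31.750 − 20.550 = 11.200
ΔCt(P. falciparum-infected) = 36.990 − 20.800 = 16.190
ΔΔCt = 16.190 − 11.200 = 4.990
Fold change = 2^(−4.990) = 0.0315

0.031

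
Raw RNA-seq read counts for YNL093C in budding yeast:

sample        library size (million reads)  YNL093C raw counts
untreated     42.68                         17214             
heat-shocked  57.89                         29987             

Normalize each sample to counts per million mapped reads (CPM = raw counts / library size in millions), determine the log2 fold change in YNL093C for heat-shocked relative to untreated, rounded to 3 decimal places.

CPM(untreated) = 17214 / 42.68 = 403.3271
CPM(heat-shocked) = 29987 / 57.89 = 517.9997
Fold change = 517.9997 / 403.3271 = 1.28432
log2(1.28432) = 0.3610

0.361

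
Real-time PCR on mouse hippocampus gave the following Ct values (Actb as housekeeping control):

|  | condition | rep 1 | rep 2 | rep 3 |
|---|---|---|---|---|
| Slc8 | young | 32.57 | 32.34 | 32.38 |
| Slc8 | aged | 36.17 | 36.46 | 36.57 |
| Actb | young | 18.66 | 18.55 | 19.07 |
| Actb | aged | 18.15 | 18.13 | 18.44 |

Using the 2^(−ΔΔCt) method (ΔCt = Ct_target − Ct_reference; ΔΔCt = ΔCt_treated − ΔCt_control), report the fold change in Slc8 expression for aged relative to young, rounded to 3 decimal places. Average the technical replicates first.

Mean Ct: Slc8 young 32.430; Slc8 aged 36.400; Actb young 18.760; Actb aged 18.240
ΔCt(young) = 32.430 − 18.760 = 13.670
ΔCt(aged) = 36.400 − 18.240 = 18.160
ΔΔCt = 18.160 − 13.670 = 4.490
Fold change = 2^(−4.490) = 0.0445

0.045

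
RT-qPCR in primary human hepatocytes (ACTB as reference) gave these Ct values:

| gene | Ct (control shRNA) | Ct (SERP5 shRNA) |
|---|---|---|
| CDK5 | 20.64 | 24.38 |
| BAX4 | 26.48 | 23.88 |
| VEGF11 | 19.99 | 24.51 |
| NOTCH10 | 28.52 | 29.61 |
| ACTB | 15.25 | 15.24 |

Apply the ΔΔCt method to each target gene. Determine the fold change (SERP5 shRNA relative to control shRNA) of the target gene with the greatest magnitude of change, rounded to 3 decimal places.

CDK5: ΔΔCt = (24.38−15.24) − (20.64−15.25) = 9.14 − 5.39 = 3.75; fold change = 2^-3.75 = 0.074
BAX4: ΔΔCt = (23.88−15.24) − (26.48−15.25) = 8.64 − 11.23 = -2.59; fold change = 2^2.59 = 6.021
VEGF11: ΔΔCt = (24.51−15.24) − (19.99−15.25) = 9.27 − 4.74 = 4.53; fold change = 2^-4.53 = 0.043
NOTCH10: ΔΔCt = (29.61−15.24) − (28.52−15.25) = 14.37 − 13.27 = 1.10; fold change = 2^-1.10 = 0.467
VEGF11 has the largest |ΔΔCt| = 4.53.

0.043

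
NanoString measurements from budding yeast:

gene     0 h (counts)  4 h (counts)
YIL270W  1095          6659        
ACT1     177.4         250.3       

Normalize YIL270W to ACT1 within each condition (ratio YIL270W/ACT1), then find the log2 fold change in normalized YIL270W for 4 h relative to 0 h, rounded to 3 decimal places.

2.108

YIL270W/ACT1 (0 h) = 1095 / 177.4 = 6.1725
YIL270W/ACT1 (4 h) = 6659 / 250.3 = 26.604
Fold change = 26.604 / 6.1725 = 4.3101
log2(4.3101) = 2.1077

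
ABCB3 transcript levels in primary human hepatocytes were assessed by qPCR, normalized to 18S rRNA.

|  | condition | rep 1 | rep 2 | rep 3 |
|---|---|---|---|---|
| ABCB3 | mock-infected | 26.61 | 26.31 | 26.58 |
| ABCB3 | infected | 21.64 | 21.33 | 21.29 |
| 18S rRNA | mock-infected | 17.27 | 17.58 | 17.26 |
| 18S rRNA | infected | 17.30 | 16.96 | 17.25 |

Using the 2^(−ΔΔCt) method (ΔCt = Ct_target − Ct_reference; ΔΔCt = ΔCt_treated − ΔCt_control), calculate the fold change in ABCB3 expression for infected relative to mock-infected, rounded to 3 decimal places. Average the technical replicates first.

Mean Ct: ABCB3 mock-infected 26.500; ABCB3 infected 21.420; 18S rRNA mock-infected 17.370; 18S rRNA infected 17.170
ΔCt(mock-infected) = 26.500 − 17.370 = 9.130
ΔCt(infected) = 21.420 − 17.170 = 4.250
ΔΔCt = 4.250 − 9.130 = -4.880
Fold change = 2^(−(-4.880)) = 2^4.880 = 29.4460

29.446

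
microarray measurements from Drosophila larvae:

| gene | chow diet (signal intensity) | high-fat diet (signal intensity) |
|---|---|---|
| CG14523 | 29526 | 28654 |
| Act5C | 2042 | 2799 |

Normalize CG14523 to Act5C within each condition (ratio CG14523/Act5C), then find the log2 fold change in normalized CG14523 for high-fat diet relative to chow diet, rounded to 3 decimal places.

-0.498

CG14523/Act5C (chow diet) = 29526 / 2042 = 14.459
CG14523/Act5C (high-fat diet) = 28654 / 2799 = 10.237
Fold change = 10.237 / 14.459 = 0.7080
log2(0.7080) = -0.4982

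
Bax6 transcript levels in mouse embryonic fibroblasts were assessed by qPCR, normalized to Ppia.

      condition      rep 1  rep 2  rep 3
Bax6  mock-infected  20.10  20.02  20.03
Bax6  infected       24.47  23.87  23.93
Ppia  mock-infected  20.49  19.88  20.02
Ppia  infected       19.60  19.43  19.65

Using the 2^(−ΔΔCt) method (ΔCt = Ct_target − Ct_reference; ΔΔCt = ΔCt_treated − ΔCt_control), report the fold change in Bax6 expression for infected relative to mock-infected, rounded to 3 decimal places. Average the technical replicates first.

Mean Ct: Bax6 mock-infected 20.050; Bax6 infected 24.090; Ppia mock-infected 20.130; Ppia infected 19.560
ΔCt(mock-infected) = 20.050 − 20.130 = -0.080
ΔCt(infected) = 24.090 − 19.560 = 4.530
ΔΔCt = 4.530 − (-0.080) = 4.610
Fold change = 2^(−4.610) = 0.0409

0.041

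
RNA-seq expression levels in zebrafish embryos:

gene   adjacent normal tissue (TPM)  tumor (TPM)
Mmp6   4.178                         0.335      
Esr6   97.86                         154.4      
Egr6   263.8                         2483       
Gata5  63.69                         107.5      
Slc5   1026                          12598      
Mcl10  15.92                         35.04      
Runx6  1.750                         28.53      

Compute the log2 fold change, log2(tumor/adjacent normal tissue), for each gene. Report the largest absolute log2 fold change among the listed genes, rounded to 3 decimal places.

4.027

log2(0.335/4.178) = -3.641  (Mmp6)
log2(154.4/97.86) = 0.658  (Esr6)
log2(2483/263.8) = 3.235  (Egr6)
log2(107.5/63.69) = 0.755  (Gata5)
log2(12598/1026) = 3.618  (Slc5)
log2(35.04/15.92) = 1.138  (Mcl10)
log2(28.53/1.750) = 4.027  (Runx6)
The largest magnitude belongs to Runx6.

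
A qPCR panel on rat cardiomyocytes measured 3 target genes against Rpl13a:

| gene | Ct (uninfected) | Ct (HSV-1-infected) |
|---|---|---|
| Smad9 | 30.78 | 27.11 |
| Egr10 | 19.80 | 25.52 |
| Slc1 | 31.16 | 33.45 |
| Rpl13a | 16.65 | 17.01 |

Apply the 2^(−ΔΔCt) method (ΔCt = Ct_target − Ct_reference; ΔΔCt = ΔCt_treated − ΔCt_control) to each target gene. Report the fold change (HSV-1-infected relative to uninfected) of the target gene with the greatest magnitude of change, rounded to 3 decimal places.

Smad9: ΔΔCt = (27.11−17.01) − (30.78−16.65) = 10.10 − 14.13 = -4.03; fold change = 2^4.03 = 16.336
Egr10: ΔΔCt = (25.52−17.01) − (19.80−16.65) = 8.51 − 3.15 = 5.36; fold change = 2^-5.36 = 0.024
Slc1: ΔΔCt = (33.45−17.01) − (31.16−16.65) = 16.44 − 14.51 = 1.93; fold change = 2^-1.93 = 0.262
Egr10 has the largest |ΔΔCt| = 5.36.

0.024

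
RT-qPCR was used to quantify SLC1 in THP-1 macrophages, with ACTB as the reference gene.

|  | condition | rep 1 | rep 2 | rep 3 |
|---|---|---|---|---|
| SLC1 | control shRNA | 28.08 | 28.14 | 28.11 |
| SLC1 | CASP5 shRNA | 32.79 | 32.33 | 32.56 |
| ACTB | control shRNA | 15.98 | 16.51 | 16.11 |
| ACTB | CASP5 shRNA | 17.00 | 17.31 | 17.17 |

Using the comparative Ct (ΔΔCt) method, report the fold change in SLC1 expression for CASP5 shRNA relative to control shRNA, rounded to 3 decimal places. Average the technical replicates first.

0.089

Mean Ct: SLC1 control shRNA 28.110; SLC1 CASP5 shRNA 32.560; ACTB control shRNA 16.200; ACTB CASP5 shRNA 17.160
ΔCt(control shRNA) = 28.110 − 16.200 = 11.910
ΔCt(CASP5 shRNA) = 32.560 − 17.160 = 15.400
ΔΔCt = 15.400 − 11.910 = 3.490
Fold change = 2^(−3.490) = 0.0890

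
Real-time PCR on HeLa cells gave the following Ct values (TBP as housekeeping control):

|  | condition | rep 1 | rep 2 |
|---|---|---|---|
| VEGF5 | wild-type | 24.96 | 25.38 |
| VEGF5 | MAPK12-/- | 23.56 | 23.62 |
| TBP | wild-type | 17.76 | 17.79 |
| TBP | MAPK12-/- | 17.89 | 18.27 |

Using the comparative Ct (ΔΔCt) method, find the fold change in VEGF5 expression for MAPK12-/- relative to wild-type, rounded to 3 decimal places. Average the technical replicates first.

3.694

Mean Ct: VEGF5 wild-type 25.170; VEGF5 MAPK12-/- 23.590; TBP wild-type 17.775; TBP MAPK12-/- 18.080
ΔCt(wild-type) = 25.170 − 17.775 = 7.395
ΔCt(MAPK12-/-) = 23.590 − 18.080 = 5.510
ΔΔCt = 5.510 − 7.395 = -1.885
Fold change = 2^(−(-1.885)) = 2^1.885 = 3.6935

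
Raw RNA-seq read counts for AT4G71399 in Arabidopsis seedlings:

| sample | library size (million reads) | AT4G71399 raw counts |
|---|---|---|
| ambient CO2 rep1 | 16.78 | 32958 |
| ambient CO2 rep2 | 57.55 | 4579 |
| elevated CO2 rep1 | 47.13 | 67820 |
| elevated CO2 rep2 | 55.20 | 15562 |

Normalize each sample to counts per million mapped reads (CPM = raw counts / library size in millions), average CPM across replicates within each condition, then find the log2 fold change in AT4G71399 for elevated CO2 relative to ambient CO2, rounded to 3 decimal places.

-0.248

CPM(ambient CO2 rep1) = 32958 / 16.78 = 1964.1240
CPM(ambient CO2 rep2) = 4579 / 57.55 = 79.5656
CPM(elevated CO2 rep1) = 67820 / 47.13 = 1438.9985
CPM(elevated CO2 rep2) = 15562 / 55.20 = 281.9203
mean CPM(ambient CO2) = 1021.8448; mean CPM(elevated CO2) = 860.4594
Fold change = 860.4594 / 1021.8448 = 0.84206
log2(0.84206) = -0.2480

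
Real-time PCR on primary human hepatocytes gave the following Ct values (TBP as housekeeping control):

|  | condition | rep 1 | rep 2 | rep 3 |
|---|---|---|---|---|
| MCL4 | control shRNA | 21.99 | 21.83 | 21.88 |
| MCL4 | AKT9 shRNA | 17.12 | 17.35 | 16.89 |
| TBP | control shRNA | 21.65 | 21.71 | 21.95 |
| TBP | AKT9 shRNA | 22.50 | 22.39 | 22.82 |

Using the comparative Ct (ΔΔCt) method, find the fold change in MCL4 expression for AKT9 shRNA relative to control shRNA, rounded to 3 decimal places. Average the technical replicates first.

Mean Ct: MCL4 control shRNA 21.900; MCL4 AKT9 shRNA 17.120; TBP control shRNA 21.770; TBP AKT9 shRNA 22.570
ΔCt(control shRNA) = 21.900 − 21.770 = 0.130
ΔCt(AKT9 shRNA) = 17.120 − 22.570 = -5.450
ΔΔCt = -5.450 − 0.130 = -5.580
Fold change = 2^(−(-5.580)) = 2^5.580 = 47.8352

47.835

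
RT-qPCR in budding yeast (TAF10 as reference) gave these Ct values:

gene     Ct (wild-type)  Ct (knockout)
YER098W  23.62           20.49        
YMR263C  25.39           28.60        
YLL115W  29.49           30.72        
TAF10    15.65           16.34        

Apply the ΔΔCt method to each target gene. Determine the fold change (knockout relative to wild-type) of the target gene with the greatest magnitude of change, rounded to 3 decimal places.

14.123

YER098W: ΔΔCt = (20.49−16.34) − (23.62−15.65) = 4.15 − 7.97 = -3.82; fold change = 2^3.82 = 14.123
YMR263C: ΔΔCt = (28.60−16.34) − (25.39−15.65) = 12.26 − 9.74 = 2.52; fold change = 2^-2.52 = 0.174
YLL115W: ΔΔCt = (30.72−16.34) − (29.49−15.65) = 14.38 − 13.84 = 0.54; fold change = 2^-0.54 = 0.688
YER098W has the largest |ΔΔCt| = 3.82.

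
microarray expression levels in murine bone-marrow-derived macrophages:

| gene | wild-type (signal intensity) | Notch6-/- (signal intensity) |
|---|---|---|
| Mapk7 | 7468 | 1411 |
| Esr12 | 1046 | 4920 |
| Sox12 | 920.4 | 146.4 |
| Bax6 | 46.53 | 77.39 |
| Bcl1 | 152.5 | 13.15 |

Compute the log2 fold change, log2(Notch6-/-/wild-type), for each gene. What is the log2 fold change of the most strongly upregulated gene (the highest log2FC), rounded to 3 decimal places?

log2(1411/7468) = -2.404  (Mapk7)
log2(4920/1046) = 2.234  (Esr12)
log2(146.4/920.4) = -2.652  (Sox12)
log2(77.39/46.53) = 0.734  (Bax6)
log2(13.15/152.5) = -3.536  (Bcl1)
Esr12 is most strongly upregulated.

2.234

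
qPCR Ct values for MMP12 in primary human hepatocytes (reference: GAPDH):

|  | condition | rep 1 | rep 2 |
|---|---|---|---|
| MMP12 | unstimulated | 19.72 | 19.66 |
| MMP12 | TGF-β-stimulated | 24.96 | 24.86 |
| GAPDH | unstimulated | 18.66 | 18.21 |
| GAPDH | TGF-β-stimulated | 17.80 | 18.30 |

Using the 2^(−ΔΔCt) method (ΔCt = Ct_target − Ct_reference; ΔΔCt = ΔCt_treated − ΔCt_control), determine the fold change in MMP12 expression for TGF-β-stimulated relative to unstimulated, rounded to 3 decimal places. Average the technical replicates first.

Mean Ct: MMP12 unstimulated 19.690; MMP12 TGF-β-stimulated 24.910; GAPDH unstimulated 18.435; GAPDH TGF-β-stimulated 18.050
ΔCt(unstimulated) = 19.690 − 18.435 = 1.255
ΔCt(TGF-β-stimulated) = 24.910 − 18.050 = 6.860
ΔΔCt = 6.860 − 1.255 = 5.605
Fold change = 2^(−5.605) = 0.0205

0.021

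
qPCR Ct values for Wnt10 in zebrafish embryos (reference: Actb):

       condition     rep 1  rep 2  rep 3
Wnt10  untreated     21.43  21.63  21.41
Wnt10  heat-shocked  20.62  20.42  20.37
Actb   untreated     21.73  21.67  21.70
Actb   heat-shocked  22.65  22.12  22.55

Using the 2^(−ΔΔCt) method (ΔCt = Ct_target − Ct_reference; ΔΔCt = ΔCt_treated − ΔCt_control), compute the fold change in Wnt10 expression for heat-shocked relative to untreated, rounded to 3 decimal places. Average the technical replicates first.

Mean Ct: Wnt10 untreated 21.490; Wnt10 heat-shocked 20.470; Actb untreated 21.700; Actb heat-shocked 22.440
ΔCt(untreated) = 21.490 − 21.700 = -0.210
ΔCt(heat-shocked) = 20.470 − 22.440 = -1.970
ΔΔCt = -1.970 − (-0.210) = -1.760
Fold change = 2^(−(-1.760)) = 2^1.760 = 3.3870

3.387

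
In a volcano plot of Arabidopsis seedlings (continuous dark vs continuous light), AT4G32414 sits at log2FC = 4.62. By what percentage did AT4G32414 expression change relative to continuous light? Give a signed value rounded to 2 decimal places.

2359.00%

Fold change = 2^(4.62) = 24.5900
Percent change = (FC − 1) × 100% = (24.5900 − 1) × 100 = 2359.00%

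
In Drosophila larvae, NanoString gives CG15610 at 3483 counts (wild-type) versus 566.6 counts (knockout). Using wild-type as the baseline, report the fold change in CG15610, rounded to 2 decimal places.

0.16

Fold change = 566.6 / 3483 = 0.163
CG15610 is downregulated.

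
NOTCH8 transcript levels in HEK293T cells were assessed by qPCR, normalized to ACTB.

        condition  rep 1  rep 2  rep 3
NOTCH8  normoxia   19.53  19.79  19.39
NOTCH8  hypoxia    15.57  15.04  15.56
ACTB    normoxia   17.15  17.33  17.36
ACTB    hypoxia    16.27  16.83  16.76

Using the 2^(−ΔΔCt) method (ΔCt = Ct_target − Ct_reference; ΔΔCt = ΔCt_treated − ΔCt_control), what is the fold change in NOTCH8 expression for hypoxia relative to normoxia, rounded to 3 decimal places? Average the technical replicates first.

Mean Ct: NOTCH8 normoxia 19.570; NOTCH8 hypoxia 15.390; ACTB normoxia 17.280; ACTB hypoxia 16.620
ΔCt(normoxia) = 19.570 − 17.280 = 2.290
ΔCt(hypoxia) = 15.390 − 16.620 = -1.230
ΔΔCt = -1.230 − 2.290 = -3.520
Fold change = 2^(−(-3.520)) = 2^3.520 = 11.4716

11.472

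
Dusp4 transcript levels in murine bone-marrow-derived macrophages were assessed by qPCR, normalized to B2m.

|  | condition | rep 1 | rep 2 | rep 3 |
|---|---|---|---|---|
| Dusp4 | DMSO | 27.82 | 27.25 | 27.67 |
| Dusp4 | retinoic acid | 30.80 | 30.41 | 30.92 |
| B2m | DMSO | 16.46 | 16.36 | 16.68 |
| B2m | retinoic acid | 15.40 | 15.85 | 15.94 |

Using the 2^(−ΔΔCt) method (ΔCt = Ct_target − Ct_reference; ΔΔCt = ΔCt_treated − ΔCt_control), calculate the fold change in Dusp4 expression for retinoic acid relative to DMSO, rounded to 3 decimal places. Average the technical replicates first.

Mean Ct: Dusp4 DMSO 27.580; Dusp4 retinoic acid 30.710; B2m DMSO 16.500; B2m retinoic acid 15.730
ΔCt(DMSO) = 27.580 − 16.500 = 11.080
ΔCt(retinoic acid) = 30.710 − 15.730 = 14.980
ΔΔCt = 14.980 − 11.080 = 3.900
Fold change = 2^(−3.900) = 0.0670

0.067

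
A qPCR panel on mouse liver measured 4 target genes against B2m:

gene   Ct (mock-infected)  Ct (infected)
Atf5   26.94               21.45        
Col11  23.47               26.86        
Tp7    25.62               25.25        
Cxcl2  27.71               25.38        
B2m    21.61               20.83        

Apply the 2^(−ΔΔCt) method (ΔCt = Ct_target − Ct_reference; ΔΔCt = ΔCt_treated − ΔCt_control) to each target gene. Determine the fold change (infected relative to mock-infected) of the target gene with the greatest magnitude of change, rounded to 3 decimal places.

Atf5: ΔΔCt = (21.45−20.83) − (26.94−21.61) = 0.62 − 5.33 = -4.71; fold change = 2^4.71 = 26.173
Col11: ΔΔCt = (26.86−20.83) − (23.47−21.61) = 6.03 − 1.86 = 4.17; fold change = 2^-4.17 = 0.056
Tp7: ΔΔCt = (25.25−20.83) − (25.62−21.61) = 4.42 − 4.01 = 0.41; fold change = 2^-0.41 = 0.753
Cxcl2: ΔΔCt = (25.38−20.83) − (27.71−21.61) = 4.55 − 6.10 = -1.55; fold change = 2^1.55 = 2.928
Atf5 has the largest |ΔΔCt| = 4.71.

26.173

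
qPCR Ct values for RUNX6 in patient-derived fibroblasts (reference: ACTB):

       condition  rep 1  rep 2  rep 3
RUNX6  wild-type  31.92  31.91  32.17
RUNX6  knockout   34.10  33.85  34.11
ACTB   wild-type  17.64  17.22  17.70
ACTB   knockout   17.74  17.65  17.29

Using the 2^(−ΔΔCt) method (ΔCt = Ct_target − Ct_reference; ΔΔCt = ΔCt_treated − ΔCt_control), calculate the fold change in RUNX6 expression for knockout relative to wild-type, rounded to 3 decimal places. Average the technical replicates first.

Mean Ct: RUNX6 wild-type 32.000; RUNX6 knockout 34.020; ACTB wild-type 17.520; ACTB knockout 17.560
ΔCt(wild-type) = 32.000 − 17.520 = 14.480
ΔCt(knockout) = 34.020 − 17.560 = 16.460
ΔΔCt = 16.460 − 14.480 = 1.980
Fold change = 2^(−1.980) = 0.2535

0.253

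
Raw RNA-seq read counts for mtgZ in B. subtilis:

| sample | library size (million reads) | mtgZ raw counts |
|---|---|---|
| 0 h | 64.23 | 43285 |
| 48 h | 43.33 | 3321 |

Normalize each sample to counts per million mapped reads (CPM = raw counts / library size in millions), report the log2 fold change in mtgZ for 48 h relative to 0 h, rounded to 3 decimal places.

-3.136

CPM(0 h) = 43285 / 64.23 = 673.9063
CPM(48 h) = 3321 / 43.33 = 76.6444
Fold change = 76.6444 / 673.9063 = 0.11373
log2(0.11373) = -3.1363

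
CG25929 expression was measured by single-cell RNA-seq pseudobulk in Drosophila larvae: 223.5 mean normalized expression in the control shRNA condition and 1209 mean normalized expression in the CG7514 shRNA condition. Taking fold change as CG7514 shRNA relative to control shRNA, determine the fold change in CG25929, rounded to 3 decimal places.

Fold change = 1209 / 223.5 = 5.4094
CG25929 is upregulated.

5.409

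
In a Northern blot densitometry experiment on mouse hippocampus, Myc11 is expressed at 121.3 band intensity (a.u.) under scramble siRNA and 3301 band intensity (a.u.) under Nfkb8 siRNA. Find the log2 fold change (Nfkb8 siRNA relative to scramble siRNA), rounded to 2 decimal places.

Fold change = 3301 / 121.3 = 27.2135
log2(27.2135) = 4.766

4.77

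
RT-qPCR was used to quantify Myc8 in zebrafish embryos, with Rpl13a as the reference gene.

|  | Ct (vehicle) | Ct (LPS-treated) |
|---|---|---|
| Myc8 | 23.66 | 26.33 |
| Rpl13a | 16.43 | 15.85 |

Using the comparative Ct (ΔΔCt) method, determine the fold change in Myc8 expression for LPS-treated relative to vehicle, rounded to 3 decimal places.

0.105

ΔCt(vehicle) = 23.660 − 16.430 = 7.230
ΔCt(LPS-treated) = 26.330 − 15.850 = 10.480
ΔΔCt = 10.480 − 7.230 = 3.250
Fold change = 2^(−3.250) = 0.1051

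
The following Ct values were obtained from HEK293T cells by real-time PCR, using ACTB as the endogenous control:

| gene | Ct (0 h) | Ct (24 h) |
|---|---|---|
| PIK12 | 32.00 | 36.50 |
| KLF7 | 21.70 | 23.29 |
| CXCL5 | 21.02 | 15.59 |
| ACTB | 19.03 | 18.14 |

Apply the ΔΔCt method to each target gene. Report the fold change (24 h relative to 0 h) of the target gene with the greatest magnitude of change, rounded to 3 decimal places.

0.024

PIK12: ΔΔCt = (36.50−18.14) − (32.00−19.03) = 18.36 − 12.97 = 5.39; fold change = 2^-5.39 = 0.024
KLF7: ΔΔCt = (23.29−18.14) − (21.70−19.03) = 5.15 − 2.67 = 2.48; fold change = 2^-2.48 = 0.179
CXCL5: ΔΔCt = (15.59−18.14) − (21.02−19.03) = -2.55 − 1.99 = -4.54; fold change = 2^4.54 = 23.264
PIK12 has the largest |ΔΔCt| = 5.39.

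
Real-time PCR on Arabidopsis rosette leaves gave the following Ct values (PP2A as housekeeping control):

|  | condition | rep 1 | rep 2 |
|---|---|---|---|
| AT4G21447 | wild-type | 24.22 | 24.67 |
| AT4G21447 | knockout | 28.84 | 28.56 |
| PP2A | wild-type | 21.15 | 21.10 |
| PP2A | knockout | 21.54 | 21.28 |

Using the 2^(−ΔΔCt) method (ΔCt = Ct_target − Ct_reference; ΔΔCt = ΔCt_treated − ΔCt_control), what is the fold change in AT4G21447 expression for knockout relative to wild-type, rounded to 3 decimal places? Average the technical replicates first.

Mean Ct: AT4G21447 wild-type 24.445; AT4G21447 knockout 28.700; PP2A wild-type 21.125; PP2A knockout 21.410
ΔCt(wild-type) = 24.445 − 21.125 = 3.320
ΔCt(knockout) = 28.700 − 21.410 = 7.290
ΔΔCt = 7.290 − 3.320 = 3.970
Fold change = 2^(−3.970) = 0.0638

0.064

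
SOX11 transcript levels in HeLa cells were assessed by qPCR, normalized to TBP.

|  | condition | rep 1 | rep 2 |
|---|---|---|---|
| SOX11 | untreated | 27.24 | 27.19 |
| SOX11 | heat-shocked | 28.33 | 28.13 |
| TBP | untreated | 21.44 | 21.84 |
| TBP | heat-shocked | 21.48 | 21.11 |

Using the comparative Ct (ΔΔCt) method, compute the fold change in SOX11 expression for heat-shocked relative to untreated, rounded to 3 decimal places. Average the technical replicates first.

Mean Ct: SOX11 untreated 27.215; SOX11 heat-shocked 28.230; TBP untreated 21.640; TBP heat-shocked 21.295
ΔCt(untreated) = 27.215 − 21.640 = 5.575
ΔCt(heat-shocked) = 28.230 − 21.295 = 6.935
ΔΔCt = 6.935 − 5.575 = 1.360
Fold change = 2^(−1.360) = 0.3896

0.390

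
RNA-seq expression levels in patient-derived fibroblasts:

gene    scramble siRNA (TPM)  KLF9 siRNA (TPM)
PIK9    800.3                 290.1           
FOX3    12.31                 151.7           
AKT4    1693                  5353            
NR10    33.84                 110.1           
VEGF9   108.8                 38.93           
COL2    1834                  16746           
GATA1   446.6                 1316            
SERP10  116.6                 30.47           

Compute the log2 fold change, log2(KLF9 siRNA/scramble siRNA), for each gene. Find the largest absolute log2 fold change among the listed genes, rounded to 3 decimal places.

3.623

log2(290.1/800.3) = -1.464  (PIK9)
log2(151.7/12.31) = 3.623  (FOX3)
log2(5353/1693) = 1.661  (AKT4)
log2(110.1/33.84) = 1.702  (NR10)
log2(38.93/108.8) = -1.483  (VEGF9)
log2(16746/1834) = 3.191  (COL2)
log2(1316/446.6) = 1.559  (GATA1)
log2(30.47/116.6) = -1.936  (SERP10)
The largest magnitude belongs to FOX3.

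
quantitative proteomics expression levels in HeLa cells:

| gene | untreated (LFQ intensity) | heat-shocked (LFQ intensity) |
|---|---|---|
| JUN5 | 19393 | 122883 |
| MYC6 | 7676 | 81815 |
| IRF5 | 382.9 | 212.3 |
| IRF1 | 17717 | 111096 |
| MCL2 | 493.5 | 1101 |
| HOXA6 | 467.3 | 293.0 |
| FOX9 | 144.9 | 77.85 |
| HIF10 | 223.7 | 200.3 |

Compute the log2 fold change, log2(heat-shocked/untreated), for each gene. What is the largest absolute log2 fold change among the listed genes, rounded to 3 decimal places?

log2(122883/19393) = 2.664  (JUN5)
log2(81815/7676) = 3.414  (MYC6)
log2(212.3/382.9) = -0.851  (IRF5)
log2(111096/17717) = 2.649  (IRF1)
log2(1101/493.5) = 1.158  (MCL2)
log2(293.0/467.3) = -0.673  (HOXA6)
log2(77.85/144.9) = -0.896  (FOX9)
log2(200.3/223.7) = -0.159  (HIF10)
The largest magnitude belongs to MYC6.

3.414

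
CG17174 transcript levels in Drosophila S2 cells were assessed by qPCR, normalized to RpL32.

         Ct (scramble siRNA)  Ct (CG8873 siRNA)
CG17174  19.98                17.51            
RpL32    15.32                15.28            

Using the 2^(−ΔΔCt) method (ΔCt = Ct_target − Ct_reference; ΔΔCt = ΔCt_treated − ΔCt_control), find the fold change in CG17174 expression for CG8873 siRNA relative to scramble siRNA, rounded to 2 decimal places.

5.39

ΔCt(scramble siRNA) = 19.980 − 15.320 = 4.660
ΔCt(CG8873 siRNA) = 17.510 − 15.280 = 2.230
ΔΔCt = 2.230 − 4.660 = -2.430
Fold change = 2^(−(-2.430)) = 2^2.430 = 5.389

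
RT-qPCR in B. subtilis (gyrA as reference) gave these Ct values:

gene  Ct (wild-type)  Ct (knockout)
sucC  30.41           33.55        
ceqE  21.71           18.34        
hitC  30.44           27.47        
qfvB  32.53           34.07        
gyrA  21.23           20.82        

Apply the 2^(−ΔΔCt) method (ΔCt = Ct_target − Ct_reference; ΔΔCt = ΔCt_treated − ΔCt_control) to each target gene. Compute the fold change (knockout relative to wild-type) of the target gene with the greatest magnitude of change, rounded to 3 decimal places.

sucC: ΔΔCt = (33.55−20.82) − (30.41−21.23) = 12.73 − 9.18 = 3.55; fold change = 2^-3.55 = 0.085
ceqE: ΔΔCt = (18.34−20.82) − (21.71−21.23) = -2.48 − 0.48 = -2.96; fold change = 2^2.96 = 7.781
hitC: ΔΔCt = (27.47−20.82) − (30.44−21.23) = 6.65 − 9.21 = -2.56; fold change = 2^2.56 = 5.897
qfvB: ΔΔCt = (34.07−20.82) − (32.53−21.23) = 13.25 − 11.30 = 1.95; fold change = 2^-1.95 = 0.259
sucC has the largest |ΔΔCt| = 3.55.

0.085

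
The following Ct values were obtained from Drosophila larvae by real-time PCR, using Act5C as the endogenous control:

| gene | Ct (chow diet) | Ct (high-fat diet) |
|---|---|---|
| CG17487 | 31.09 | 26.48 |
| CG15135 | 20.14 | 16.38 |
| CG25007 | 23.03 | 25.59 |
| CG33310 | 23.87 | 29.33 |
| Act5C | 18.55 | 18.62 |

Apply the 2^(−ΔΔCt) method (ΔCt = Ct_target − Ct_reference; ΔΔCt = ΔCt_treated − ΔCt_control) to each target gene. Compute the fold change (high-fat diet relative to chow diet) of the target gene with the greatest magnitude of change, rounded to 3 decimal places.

0.024

CG17487: ΔΔCt = (26.48−18.62) − (31.09−18.55) = 7.86 − 12.54 = -4.68; fold change = 2^4.68 = 25.634
CG15135: ΔΔCt = (16.38−18.62) − (20.14−18.55) = -2.24 − 1.59 = -3.83; fold change = 2^3.83 = 14.221
CG25007: ΔΔCt = (25.59−18.62) − (23.03−18.55) = 6.97 − 4.48 = 2.49; fold change = 2^-2.49 = 0.178
CG33310: ΔΔCt = (29.33−18.62) − (23.87−18.55) = 10.71 − 5.32 = 5.39; fold change = 2^-5.39 = 0.024
CG33310 has the largest |ΔΔCt| = 5.39.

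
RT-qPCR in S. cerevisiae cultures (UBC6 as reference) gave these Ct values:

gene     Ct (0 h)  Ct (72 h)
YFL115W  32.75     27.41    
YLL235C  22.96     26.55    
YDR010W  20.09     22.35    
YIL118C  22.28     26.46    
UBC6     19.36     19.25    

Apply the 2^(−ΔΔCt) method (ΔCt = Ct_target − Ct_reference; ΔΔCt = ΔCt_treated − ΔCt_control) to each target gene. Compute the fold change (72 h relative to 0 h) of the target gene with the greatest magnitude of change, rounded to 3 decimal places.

37.531

YFL115W: ΔΔCt = (27.41−19.25) − (32.75−19.36) = 8.16 − 13.39 = -5.23; fold change = 2^5.23 = 37.531
YLL235C: ΔΔCt = (26.55−19.25) − (22.96−19.36) = 7.30 − 3.60 = 3.70; fold change = 2^-3.70 = 0.077
YDR010W: ΔΔCt = (22.35−19.25) − (20.09−19.36) = 3.10 − 0.73 = 2.37; fold change = 2^-2.37 = 0.193
YIL118C: ΔΔCt = (26.46−19.25) − (22.28−19.36) = 7.21 − 2.92 = 4.29; fold change = 2^-4.29 = 0.051
YFL115W has the largest |ΔΔCt| = 5.23.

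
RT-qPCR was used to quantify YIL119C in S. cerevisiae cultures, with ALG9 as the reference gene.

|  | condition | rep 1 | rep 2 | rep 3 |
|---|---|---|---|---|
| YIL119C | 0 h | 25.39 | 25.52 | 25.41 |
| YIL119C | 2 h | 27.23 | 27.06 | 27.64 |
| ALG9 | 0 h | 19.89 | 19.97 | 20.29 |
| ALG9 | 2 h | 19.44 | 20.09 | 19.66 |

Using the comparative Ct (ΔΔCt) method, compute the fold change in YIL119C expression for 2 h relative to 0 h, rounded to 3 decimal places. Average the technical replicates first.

0.219

Mean Ct: YIL119C 0 h 25.440; YIL119C 2 h 27.310; ALG9 0 h 20.050; ALG9 2 h 19.730
ΔCt(0 h) = 25.440 − 20.050 = 5.390
ΔCt(2 h) = 27.310 − 19.730 = 7.580
ΔΔCt = 7.580 − 5.390 = 2.190
Fold change = 2^(−2.190) = 0.2192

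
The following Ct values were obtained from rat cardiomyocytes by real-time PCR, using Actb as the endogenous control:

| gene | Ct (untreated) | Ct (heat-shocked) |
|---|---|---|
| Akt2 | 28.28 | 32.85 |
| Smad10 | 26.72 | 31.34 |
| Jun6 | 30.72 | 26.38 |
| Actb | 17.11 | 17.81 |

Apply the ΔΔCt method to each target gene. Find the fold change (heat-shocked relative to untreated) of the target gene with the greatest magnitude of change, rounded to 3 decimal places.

32.900

Akt2: ΔΔCt = (32.85−17.81) − (28.28−17.11) = 15.04 − 11.17 = 3.87; fold change = 2^-3.87 = 0.068
Smad10: ΔΔCt = (31.34−17.81) − (26.72−17.11) = 13.53 − 9.61 = 3.92; fold change = 2^-3.92 = 0.066
Jun6: ΔΔCt = (26.38−17.81) − (30.72−17.11) = 8.57 − 13.61 = -5.04; fold change = 2^5.04 = 32.900
Jun6 has the largest |ΔΔCt| = 5.04.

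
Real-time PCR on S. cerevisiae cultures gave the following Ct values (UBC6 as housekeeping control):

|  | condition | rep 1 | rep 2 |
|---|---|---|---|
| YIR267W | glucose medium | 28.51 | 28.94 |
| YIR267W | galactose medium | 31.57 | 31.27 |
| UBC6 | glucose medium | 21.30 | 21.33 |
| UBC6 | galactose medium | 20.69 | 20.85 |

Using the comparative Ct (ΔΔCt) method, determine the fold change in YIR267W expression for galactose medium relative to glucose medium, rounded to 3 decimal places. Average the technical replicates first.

0.106

Mean Ct: YIR267W glucose medium 28.725; YIR267W galactose medium 31.420; UBC6 glucose medium 21.315; UBC6 galactose medium 20.770
ΔCt(glucose medium) = 28.725 − 21.315 = 7.410
ΔCt(galactose medium) = 31.420 − 20.770 = 10.650
ΔΔCt = 10.650 − 7.410 = 3.240
Fold change = 2^(−3.240) = 0.1058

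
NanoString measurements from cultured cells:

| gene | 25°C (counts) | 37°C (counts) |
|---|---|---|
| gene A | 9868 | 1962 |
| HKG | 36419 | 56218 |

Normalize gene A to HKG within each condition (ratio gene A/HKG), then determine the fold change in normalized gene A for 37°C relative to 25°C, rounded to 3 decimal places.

gene A/HKG (25°C) = 9868 / 36419 = 0.27096
gene A/HKG (37°C) = 1962 / 56218 = 0.0349
Fold change = 0.0349 / 0.27096 = 0.1288

0.129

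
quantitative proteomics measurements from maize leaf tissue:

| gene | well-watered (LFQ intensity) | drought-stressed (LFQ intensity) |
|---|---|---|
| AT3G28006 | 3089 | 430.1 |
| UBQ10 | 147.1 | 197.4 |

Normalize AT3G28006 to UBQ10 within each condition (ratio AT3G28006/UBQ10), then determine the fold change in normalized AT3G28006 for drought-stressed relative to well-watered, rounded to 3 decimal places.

0.104

AT3G28006/UBQ10 (well-watered) = 3089 / 147.1 = 20.999
AT3G28006/UBQ10 (drought-stressed) = 430.1 / 197.4 = 2.1788
Fold change = 2.1788 / 20.999 = 0.1038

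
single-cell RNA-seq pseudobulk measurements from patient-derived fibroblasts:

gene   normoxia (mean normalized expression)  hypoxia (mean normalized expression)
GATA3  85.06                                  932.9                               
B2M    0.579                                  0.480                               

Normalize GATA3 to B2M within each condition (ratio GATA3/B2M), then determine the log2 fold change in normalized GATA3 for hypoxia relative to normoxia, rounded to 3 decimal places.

GATA3/B2M (normoxia) = 85.06 / 0.579 = 146.91
GATA3/B2M (hypoxia) = 932.9 / 0.480 = 1943.5
Fold change = 1943.5 / 146.91 = 13.2296
log2(13.2296) = 3.7257

3.726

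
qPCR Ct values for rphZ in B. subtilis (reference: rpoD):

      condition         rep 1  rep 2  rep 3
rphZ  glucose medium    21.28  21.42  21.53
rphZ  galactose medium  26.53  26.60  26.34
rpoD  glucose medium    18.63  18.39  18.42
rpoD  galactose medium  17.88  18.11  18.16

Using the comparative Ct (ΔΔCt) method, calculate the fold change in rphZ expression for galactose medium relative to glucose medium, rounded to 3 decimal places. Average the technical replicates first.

Mean Ct: rphZ glucose medium 21.410; rphZ galactose medium 26.490; rpoD glucose medium 18.480; rpoD galactose medium 18.050
ΔCt(glucose medium) = 21.410 − 18.480 = 2.930
ΔCt(galactose medium) = 26.490 − 18.050 = 8.440
ΔΔCt = 8.440 − 2.930 = 5.510
Fold change = 2^(−5.510) = 0.0219

0.022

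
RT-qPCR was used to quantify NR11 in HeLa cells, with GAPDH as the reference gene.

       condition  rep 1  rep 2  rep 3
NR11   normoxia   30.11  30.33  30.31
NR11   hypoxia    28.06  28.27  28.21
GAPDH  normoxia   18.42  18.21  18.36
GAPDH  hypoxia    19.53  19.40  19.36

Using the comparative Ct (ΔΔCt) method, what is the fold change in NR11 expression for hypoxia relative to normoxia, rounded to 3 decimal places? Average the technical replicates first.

Mean Ct: NR11 normoxia 30.250; NR11 hypoxia 28.180; GAPDH normoxia 18.330; GAPDH hypoxia 19.430
ΔCt(normoxia) = 30.250 − 18.330 = 11.920
ΔCt(hypoxia) = 28.180 − 19.430 = 8.750
ΔΔCt = 8.750 − 11.920 = -3.170
Fold change = 2^(−(-3.170)) = 2^3.170 = 9.0005

9.000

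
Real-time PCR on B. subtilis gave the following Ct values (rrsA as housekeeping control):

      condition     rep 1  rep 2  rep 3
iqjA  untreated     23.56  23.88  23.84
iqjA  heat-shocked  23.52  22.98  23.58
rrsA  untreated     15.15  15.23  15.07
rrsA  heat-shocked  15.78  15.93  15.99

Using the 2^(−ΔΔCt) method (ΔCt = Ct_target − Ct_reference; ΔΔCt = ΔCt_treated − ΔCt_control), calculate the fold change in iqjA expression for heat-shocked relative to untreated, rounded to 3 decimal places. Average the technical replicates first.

2.219

Mean Ct: iqjA untreated 23.760; iqjA heat-shocked 23.360; rrsA untreated 15.150; rrsA heat-shocked 15.900
ΔCt(untreated) = 23.760 − 15.150 = 8.610
ΔCt(heat-shocked) = 23.360 − 15.900 = 7.460
ΔΔCt = 7.460 − 8.610 = -1.150
Fold change = 2^(−(-1.150)) = 2^1.150 = 2.2191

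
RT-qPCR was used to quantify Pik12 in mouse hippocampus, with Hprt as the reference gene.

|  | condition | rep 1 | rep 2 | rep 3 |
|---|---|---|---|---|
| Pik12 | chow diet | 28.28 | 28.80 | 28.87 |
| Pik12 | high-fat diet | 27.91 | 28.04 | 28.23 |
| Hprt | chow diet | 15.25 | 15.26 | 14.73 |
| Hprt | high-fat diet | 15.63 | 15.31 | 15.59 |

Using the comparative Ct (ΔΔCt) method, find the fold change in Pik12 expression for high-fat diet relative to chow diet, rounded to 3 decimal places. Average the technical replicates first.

2.028

Mean Ct: Pik12 chow diet 28.650; Pik12 high-fat diet 28.060; Hprt chow diet 15.080; Hprt high-fat diet 15.510
ΔCt(chow diet) = 28.650 − 15.080 = 13.570
ΔCt(high-fat diet) = 28.060 − 15.510 = 12.550
ΔΔCt = 12.550 − 13.570 = -1.020
Fold change = 2^(−(-1.020)) = 2^1.020 = 2.0279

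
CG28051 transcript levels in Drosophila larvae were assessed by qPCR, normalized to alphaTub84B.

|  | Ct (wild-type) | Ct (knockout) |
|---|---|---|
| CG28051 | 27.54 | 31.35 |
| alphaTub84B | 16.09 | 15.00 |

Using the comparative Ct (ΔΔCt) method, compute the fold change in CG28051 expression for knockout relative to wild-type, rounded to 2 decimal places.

0.03

ΔCt(wild-type) = 27.540 − 16.090 = 11.450
ΔCt(knockout) = 31.350 − 15.000 = 16.350
ΔΔCt = 16.350 − 11.450 = 4.900
Fold change = 2^(−4.900) = 0.033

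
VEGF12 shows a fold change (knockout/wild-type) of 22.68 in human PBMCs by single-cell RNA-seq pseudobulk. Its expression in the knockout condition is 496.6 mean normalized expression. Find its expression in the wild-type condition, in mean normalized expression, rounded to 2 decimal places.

wild-type expression = 496.6 / 22.68 = 21.90

21.90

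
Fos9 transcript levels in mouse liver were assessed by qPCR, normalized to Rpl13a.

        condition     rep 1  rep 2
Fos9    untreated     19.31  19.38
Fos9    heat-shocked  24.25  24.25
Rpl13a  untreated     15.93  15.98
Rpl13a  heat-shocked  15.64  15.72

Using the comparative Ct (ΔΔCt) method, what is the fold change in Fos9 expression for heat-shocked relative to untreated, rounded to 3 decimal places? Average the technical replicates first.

0.028

Mean Ct: Fos9 untreated 19.345; Fos9 heat-shocked 24.250; Rpl13a untreated 15.955; Rpl13a heat-shocked 15.680
ΔCt(untreated) = 19.345 − 15.955 = 3.390
ΔCt(heat-shocked) = 24.250 − 15.680 = 8.570
ΔΔCt = 8.570 − 3.390 = 5.180
Fold change = 2^(−5.180) = 0.0276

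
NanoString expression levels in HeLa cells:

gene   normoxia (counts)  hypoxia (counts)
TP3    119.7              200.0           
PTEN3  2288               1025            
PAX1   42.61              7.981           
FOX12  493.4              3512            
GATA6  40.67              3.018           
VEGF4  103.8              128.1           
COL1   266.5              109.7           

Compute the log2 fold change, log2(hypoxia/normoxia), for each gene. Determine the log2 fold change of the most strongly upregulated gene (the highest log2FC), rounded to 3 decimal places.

2.831

log2(200.0/119.7) = 0.741  (TP3)
log2(1025/2288) = -1.158  (PTEN3)
log2(7.981/42.61) = -2.417  (PAX1)
log2(3512/493.4) = 2.831  (FOX12)
log2(3.018/40.67) = -3.752  (GATA6)
log2(128.1/103.8) = 0.303  (VEGF4)
log2(109.7/266.5) = -1.281  (COL1)
FOX12 is most strongly upregulated.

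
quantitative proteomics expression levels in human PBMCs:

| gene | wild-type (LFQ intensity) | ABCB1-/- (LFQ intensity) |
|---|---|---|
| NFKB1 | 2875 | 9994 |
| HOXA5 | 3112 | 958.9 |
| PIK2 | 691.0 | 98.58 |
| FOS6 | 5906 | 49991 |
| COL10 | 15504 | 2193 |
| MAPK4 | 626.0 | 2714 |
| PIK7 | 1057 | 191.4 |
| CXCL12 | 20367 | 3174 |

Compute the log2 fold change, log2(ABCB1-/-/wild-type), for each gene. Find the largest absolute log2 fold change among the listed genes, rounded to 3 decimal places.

3.081

log2(9994/2875) = 1.798  (NFKB1)
log2(958.9/3112) = -1.698  (HOXA5)
log2(98.58/691.0) = -2.809  (PIK2)
log2(49991/5906) = 3.081  (FOS6)
log2(2193/15504) = -2.822  (COL10)
log2(2714/626.0) = 2.116  (MAPK4)
log2(191.4/1057) = -2.465  (PIK7)
log2(3174/20367) = -2.682  (CXCL12)
The largest magnitude belongs to FOS6.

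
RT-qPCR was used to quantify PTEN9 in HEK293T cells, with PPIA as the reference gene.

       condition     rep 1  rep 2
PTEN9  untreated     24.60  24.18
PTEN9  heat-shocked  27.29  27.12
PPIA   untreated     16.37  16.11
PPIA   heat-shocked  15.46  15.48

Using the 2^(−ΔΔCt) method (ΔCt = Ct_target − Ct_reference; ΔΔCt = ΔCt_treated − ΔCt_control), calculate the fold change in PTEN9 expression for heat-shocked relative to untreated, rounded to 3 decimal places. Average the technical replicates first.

Mean Ct: PTEN9 untreated 24.390; PTEN9 heat-shocked 27.205; PPIA untreated 16.240; PPIA heat-shocked 15.470
ΔCt(untreated) = 24.390 − 16.240 = 8.150
ΔCt(heat-shocked) = 27.205 − 15.470 = 11.735
ΔΔCt = 11.735 − 8.150 = 3.585
Fold change = 2^(−3.585) = 0.0833

0.083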